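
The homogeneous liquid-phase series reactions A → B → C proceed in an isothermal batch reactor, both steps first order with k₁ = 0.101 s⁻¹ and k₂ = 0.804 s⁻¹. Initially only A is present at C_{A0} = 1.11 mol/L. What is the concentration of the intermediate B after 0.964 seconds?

For first-order series with pure A initially, C_B(t) = k₁C_{A0}/(k₂−k₁)·(e^(−k₁t) − e^(−k₂t)).
e^(−k₁t) = e^(−0.101×0.964) = e^(−0.09736) = 0.9072; e^(−k₂t) = e^(−0.7751) = 0.4607.
C_B = 0.101×1.11/(0.804−0.101) × (0.9072−0.4607) = 0.1595×0.4465 = 0.07121 mol/L.

0.0712 mol/L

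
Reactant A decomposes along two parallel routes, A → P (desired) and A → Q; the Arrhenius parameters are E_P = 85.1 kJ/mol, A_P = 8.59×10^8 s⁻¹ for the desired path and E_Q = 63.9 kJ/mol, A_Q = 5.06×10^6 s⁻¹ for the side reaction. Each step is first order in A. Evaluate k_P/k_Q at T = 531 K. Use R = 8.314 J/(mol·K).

With equal orders, S_{P/Q} = k_P/k_Q = (A_P/A_Q)·exp[(E_Q−E_P)/(RT)].
(E_Q−E_P)/(RT) = (63.9−85.1)×10³/(8.314×531) = -21200/4415 = -4.802.
k_P/k_Q = (8.59×10^8/5.06×10^6)·exp(-4.802) = 169.8 × 0.008212 = 1.39.

1.39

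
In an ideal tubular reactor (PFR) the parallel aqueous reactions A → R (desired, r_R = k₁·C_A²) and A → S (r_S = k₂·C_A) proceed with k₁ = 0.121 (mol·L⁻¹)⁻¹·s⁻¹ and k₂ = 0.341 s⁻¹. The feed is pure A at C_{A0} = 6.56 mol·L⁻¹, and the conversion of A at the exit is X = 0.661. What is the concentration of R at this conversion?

2.59 mol·L⁻¹

C_A = C_{A0}(1−X) = 2.224 mol·L⁻¹.
Along a PFR/batch, dC_S/dC_A = −r_S/(r_R+r_S) = −k₂/(k₂+k₁·C_A).
Integrating from C_{A0} to C_A: C_S = (0.341/0.121)·ln[(0.341+0.121·6.56)/(0.341+0.121·2.22)] = 2.818·ln(1.135/0.6101) = 1.749 mol·L⁻¹.
Then C_R = (C_{A0}−C_A) − C_S = 4.336 − 1.749 = 2.587 mol·L⁻¹.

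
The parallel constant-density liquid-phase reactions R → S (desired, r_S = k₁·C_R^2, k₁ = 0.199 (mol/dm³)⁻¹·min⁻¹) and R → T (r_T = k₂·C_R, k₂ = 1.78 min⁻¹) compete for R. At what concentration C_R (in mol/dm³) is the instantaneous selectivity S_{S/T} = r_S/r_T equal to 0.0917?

S_{S/T} = (k₁/k₂)·C_R ⇒ C_R = S·k₂/k₁.
= 0.0917×1.78/0.199 = 0.820 mol/dm³.

0.820 mol/dm³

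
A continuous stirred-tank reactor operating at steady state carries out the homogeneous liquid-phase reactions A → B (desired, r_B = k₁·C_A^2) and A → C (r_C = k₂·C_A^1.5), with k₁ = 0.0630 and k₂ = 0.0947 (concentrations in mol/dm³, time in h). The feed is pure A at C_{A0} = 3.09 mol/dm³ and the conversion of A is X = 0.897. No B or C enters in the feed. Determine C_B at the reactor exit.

0.756 mol/dm³

Exit C_A = C_{A0}(1−X) = 3.09×0.103 = 0.3183 mol/dm³.
A CSTR operates uniformly at the exit composition, giving r_B = 0.006382 and r_C = 0.01700 (each k·C_A^n at C_A = 0.3183).
Fraction of consumed A going to B: r_B/(r_B+r_C) = 0.2729.
C_B = 0.2729·C_{A0}·X = 0.2729×3.09×0.897 = 0.756 mol/dm³.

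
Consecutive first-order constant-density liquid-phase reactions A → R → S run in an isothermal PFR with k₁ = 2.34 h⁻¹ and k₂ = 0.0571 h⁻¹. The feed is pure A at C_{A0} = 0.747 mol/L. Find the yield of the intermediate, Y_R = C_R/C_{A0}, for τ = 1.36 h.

0.906

For first-order series with pure A initially, C_R(τ) = k₁C_{A0}/(k₂−k₁)·(e^(−k₁τ) − e^(−k₂τ)).
e^(−k₁τ) = e^(−2.34×1.36) = e^(−3.182) = 0.04149; e^(−k₂τ) = e^(−0.07766) = 0.9253.
C_R = 2.34×0.747/(0.0571−2.34) × (0.04149−0.9253) = (-0.7657)×(-0.8838) = 0.6767 mol/L.
Y_R = C_R/C_{A0} = 0.6767/0.747 = 0.906.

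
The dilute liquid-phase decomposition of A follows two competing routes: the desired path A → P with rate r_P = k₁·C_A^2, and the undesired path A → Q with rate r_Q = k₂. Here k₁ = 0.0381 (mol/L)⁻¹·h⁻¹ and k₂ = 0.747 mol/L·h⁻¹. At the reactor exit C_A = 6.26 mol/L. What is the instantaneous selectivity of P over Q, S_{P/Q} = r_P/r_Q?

S_{P/Q} = r_P/r_Q = (k₁·C_A^2)/(k₂) = (k₁/k₂)·C_A^2.
= (0.0381×6.260^2) / (0.747) = 1.493/0.7470 = 2.00.

2.00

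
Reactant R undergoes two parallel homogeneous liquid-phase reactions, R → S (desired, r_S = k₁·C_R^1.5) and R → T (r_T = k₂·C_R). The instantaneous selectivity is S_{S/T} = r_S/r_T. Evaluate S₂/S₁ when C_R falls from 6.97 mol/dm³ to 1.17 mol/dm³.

S_{S/T} = (k₁/k₂)·C_R^0.5, so S₂/S₁ = (C_{R,2}/C_{R,1})^0.5.
= (1.17/6.97)^0.5 = (0.1679)^0.5 = 0.410.

0.410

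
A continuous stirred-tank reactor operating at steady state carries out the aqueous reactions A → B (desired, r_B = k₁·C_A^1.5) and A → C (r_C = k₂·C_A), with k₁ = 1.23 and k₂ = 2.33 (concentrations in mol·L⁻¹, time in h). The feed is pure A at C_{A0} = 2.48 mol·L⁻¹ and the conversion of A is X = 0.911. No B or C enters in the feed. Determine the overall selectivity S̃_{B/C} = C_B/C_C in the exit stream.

Exit C_A = C_{A0}(1−X) = 2.48×0.0890 = 0.2207 mol·L⁻¹.
Rates in a CSTR are evaluated at the outlet concentration: r_B = 1.23×0.2207^1.5 = 0.1275, r_C = 2.33×0.2207 = 0.5143.
Overall selectivity = C_B/C_C = r_Bτ/(r_Cτ) = r_B/r_C = 0.248.

0.248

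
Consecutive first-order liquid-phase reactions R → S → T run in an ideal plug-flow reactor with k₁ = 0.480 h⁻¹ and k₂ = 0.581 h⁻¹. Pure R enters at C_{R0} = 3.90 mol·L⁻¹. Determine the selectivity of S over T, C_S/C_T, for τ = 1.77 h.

1.39

The intermediate concentration in a first-order A→B→C sequence is C_S = k₁C_{R0}(e^(−k₁τ) − e^(−k₂τ))/(k₂−k₁).
e^(−k₁τ) = e^(−0.480×1.77) = e^(−0.8496) = 0.4276; e^(−k₂τ) = e^(−1.028) = 0.3576.
C_S = 0.480×3.90/(0.581−0.480) × (0.4276−0.3576) = 18.53×0.07000 = 1.297 mol·L⁻¹.
C_R = C_{R0}e^(−k₁τ) = 1.668 mol·L⁻¹, so C_T = C_{R0}−C_R−C_S = 0.9351 mol·L⁻¹; C_S/C_T = 1.39.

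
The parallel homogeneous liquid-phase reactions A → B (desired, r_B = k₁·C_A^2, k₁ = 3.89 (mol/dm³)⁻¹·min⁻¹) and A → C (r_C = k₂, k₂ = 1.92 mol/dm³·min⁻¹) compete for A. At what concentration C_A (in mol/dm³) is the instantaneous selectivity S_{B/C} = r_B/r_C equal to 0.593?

0.541 mol/dm³

S_{B/C} = (k₁/k₂)·C_A^2 ⇒ C_A = (S·k₂/k₁)^(0.5).
= (0.593×1.92/3.89)^(0.5) = (0.2927)^(0.5) = 0.541 mol/dm³.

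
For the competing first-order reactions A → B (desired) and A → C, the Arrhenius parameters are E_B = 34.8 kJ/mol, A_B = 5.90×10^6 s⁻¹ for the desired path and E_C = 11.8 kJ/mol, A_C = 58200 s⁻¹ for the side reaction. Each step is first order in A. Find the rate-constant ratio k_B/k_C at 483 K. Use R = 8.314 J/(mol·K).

0.330

With equal orders, S_{B/C} = k_B/k_C = (A_B/A_C)·exp[(E_C−E_B)/(RT)].
(E_C−E_B)/(RT) = (11.8−34.8)×10³/(8.314×483) = -23000/4016 = -5.728.
k_B/k_C = (5.90×10^6/58200)·exp(-5.728) = 101.4 × 0.003255 = 0.330.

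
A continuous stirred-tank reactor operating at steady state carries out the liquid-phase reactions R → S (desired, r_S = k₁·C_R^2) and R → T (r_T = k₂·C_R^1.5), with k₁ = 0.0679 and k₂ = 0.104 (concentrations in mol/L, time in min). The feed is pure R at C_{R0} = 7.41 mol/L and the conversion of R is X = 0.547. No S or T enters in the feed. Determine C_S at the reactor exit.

Exit C_R = C_{R0}(1−X) = 7.41×0.453 = 3.357 mol/L.
A CSTR operates uniformly at the exit composition, giving r_S = 0.7651 and r_T = 0.6396 (each k·C_R^n at C_R = 3.357).
Fraction of consumed R going to S: r_S/(r_S+r_T) = 0.5447.
C_S = 0.5447·C_{R0}·X = 0.5447×7.41×0.547 = 2.21 mol/L.

2.21 mol/L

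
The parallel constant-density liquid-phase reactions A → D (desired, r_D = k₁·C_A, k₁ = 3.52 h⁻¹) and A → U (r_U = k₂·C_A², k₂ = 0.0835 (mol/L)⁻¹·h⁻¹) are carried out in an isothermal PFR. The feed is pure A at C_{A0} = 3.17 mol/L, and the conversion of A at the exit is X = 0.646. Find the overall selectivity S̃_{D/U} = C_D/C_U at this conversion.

C_A = C_{A0}(1−X) = 1.122 mol/L.
Along a PFR/batch, dC_D/dC_A = −r_D/(r_D+r_U) = −k₁/(k₁+k₂·C_A).
Integrating from C_{A0} to C_A: C_D = (3.52/0.0835)·ln[(3.52+0.0835·3.17)/(3.52+0.0835·1.12)] = 42.16·ln(3.785/3.614) = 1.949 mol/L.
C_U = (C_{A0}−C_A)−C_D = 0.09885 mol/L; S̃_{D/U} = 1.949/0.09885 = 19.7.

19.7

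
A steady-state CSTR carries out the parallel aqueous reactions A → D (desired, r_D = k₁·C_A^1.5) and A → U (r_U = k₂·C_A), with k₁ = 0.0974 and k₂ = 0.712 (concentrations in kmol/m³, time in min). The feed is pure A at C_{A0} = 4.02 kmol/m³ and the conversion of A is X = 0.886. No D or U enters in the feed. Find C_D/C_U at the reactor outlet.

0.0926

Exit C_A = C_{A0}(1−X) = 4.02×0.114 = 0.4583 kmol/m³.
In a CSTR the entire volume is at exit conditions, so r_D = 0.0974×0.4583^1.5 = 0.03022 and r_U = 0.712×0.4583 = 0.3263.
Overall selectivity = C_D/C_U = r_Dτ/(r_Uτ) = r_D/r_U = 0.0926.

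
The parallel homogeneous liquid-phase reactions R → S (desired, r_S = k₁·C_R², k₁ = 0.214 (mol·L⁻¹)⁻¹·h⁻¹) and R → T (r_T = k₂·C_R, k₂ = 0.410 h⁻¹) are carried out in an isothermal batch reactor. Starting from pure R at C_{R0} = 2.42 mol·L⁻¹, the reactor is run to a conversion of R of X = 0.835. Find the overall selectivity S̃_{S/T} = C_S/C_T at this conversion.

0.681

C_R = C_{R0}(1−X) = 0.3993 mol·L⁻¹.
Along a PFR/batch, dC_T/dC_R = −r_T/(r_S+r_T) = −k₂/(k₂+k₁·C_R).
Integrating from C_{R0} to C_R: C_T = (0.410/0.214)·ln[(0.410+0.214·2.42)/(0.410+0.214·0.399)] = 1.916·ln(0.9279/0.4955) = 1.202 mol·L⁻¹.
Then C_S = (C_{R0}−C_R) − C_T = 2.021 − 1.202 = 0.8186 mol·L⁻¹.
S̃_{S/T} = C_S/C_T = 0.8186/1.202 = 0.681.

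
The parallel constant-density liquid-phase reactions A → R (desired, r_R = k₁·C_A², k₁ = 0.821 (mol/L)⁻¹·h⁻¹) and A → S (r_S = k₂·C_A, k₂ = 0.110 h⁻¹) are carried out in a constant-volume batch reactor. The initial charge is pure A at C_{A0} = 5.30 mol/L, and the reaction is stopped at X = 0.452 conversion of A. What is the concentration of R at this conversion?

2.32 mol/L

C_A = C_{A0}(1−X) = 2.904 mol/L.
Along a PFR/batch, dC_S/dC_A = −r_S/(r_R+r_S) = −k₂/(k₂+k₁·C_A).
Integrating from C_{A0} to C_A: C_S = (0.110/0.821)·ln[(0.110+0.821·5.30)/(0.110+0.821·2.90)] = 0.1340·ln(4.461/2.495) = 0.07789 mol/L.
Then C_R = (C_{A0}−C_A) − C_S = 2.396 − 0.07789 = 2.318 mol/L.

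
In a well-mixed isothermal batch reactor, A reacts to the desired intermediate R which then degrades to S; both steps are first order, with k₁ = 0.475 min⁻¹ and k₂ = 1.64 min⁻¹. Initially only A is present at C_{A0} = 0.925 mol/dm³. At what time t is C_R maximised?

1.06 min

For first-order series the maximum of C_R occurs at t_opt = ln(k₂/k₁)/(k₂−k₁).
= ln(1.64/0.475)/(1.64−0.475) = ln(3.453)/1.165 = 1.239/1.165 = 1.06 min.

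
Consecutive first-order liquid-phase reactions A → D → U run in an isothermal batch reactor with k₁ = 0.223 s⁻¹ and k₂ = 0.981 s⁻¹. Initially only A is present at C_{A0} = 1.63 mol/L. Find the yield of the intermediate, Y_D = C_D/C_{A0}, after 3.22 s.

0.131

Solving the coupled first-order balances gives C_D(t) = [k₁/(k₂−k₁)]·C_{A0}·(e^(−k₁t) − e^(−k₂t)).
e^(−k₁t) = e^(−0.223×3.22) = e^(−0.7181) = 0.4877; e^(−k₂t) = e^(−3.159) = 0.04248.
C_D = 0.223×1.63/(0.981−0.223) × (0.4877−0.04248) = 0.4795×0.4452 = 0.2135 mol/L.
Y_D = C_D/C_{A0} = 0.2135/1.63 = 0.131.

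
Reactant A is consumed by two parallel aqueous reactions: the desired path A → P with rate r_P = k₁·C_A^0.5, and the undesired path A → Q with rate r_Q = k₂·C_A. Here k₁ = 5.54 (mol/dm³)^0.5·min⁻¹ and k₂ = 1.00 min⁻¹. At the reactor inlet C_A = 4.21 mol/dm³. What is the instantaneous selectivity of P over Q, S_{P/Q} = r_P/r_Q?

S_{P/Q} = r_P/r_Q = (k₁·C_A^0.5)/(k₂·C_A) = (k₁/k₂)·C_A^-0.5.
= (5.54×4.210^0.5) / (1.00×4.210) = 11.37/4.210 = 2.70.

2.70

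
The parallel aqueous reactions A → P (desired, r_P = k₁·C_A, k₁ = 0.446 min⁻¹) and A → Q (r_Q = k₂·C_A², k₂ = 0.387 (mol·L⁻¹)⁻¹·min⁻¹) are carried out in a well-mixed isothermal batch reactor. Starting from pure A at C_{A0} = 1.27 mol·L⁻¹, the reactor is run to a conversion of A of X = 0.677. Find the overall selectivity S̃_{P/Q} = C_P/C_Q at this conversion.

1.42

C_A = C_{A0}(1−X) = 0.4102 mol·L⁻¹.
Along a PFR/batch, dC_P/dC_A = −r_P/(r_P+r_Q) = −k₁/(k₁+k₂·C_A).
Integrating from C_{A0} to C_A: C_P = (0.446/0.387)·ln[(0.446+0.387·1.27)/(0.446+0.387·0.410)] = 1.152·ln(0.9375/0.6048) = 0.5052 mol·L⁻¹.
C_Q = (C_{A0}−C_A)−C_P = 0.3546 mol·L⁻¹; S̃_{P/Q} = 0.5052/0.3546 = 1.42.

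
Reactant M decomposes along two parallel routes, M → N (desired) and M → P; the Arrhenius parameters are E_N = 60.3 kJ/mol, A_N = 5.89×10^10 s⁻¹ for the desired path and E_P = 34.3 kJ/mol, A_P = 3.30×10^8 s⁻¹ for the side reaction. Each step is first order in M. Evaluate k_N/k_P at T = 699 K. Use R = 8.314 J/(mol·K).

With equal orders, S_{N/P} = k_N/k_P = (A_N/A_P)·exp[(E_P−E_N)/(RT)].
(E_P−E_N)/(RT) = (34.3−60.3)×10³/(8.314×699) = -26000/5811 = -4.474.
k_N/k_P = (5.89×10^10/3.30×10^8)·exp(-4.474) = 178.5 × 0.01140 = 2.04.

2.04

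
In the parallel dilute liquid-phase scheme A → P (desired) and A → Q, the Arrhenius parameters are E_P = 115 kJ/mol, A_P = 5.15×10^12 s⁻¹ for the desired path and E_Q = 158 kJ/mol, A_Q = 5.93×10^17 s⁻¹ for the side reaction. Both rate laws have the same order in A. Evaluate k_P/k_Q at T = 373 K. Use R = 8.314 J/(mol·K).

9.13

With equal orders, S_{P/Q} = k_P/k_Q = (A_P/A_Q)·exp[(E_Q−E_P)/(RT)].
(E_Q−E_P)/(RT) = (158−115)×10³/(8.314×373) = 43000/3101 = 13.87.
k_P/k_Q = (5.15×10^12/5.93×10^17)·exp(13.87) = 8.685×10^-6 × 1.052×10^6 = 9.13.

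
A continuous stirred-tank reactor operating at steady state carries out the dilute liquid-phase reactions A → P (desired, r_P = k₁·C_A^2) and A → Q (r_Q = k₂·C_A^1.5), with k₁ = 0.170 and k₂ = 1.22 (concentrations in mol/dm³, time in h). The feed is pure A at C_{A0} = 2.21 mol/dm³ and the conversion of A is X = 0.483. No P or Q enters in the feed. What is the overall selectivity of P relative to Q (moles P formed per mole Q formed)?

0.149

Exit C_A = C_{A0}(1−X) = 2.21×0.517 = 1.143 mol/dm³.
In a CSTR the entire volume is at exit conditions, so r_P = 0.170×1.143^2 = 0.2219 and r_Q = 1.22×1.143^1.5 = 1.490.
Overall selectivity = C_P/C_Q = r_Pτ/(r_Qτ) = r_P/r_Q = 0.149.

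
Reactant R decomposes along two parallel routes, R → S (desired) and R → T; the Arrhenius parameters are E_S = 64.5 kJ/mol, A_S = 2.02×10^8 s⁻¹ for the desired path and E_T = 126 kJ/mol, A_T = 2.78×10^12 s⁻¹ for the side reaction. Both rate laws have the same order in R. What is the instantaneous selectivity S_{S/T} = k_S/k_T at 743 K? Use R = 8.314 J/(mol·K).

k_S/k_T = (A_S/A_T)·exp[−(E_S−E_T)/(RT)] = (A_S/A_T)·exp[(E_T−E_S)/(RT)].
(E_T−E_S)/(RT) = (126−64.5)×10³/(8.314×743) = 61500/6177 = 9.956.
k_S/k_T = (2.02×10^8/2.78×10^12)·exp(9.956) = 7.266×10^-5 × 21074 = 1.53.

1.53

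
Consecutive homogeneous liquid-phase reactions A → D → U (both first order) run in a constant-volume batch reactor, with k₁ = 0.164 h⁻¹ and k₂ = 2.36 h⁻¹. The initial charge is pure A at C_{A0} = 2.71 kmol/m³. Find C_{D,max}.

0.154 kmol/m³

Evaluating C_D at t_opt = ln(k₂/k₁)/(k₂−k₁) gives C_{D,max}/C_{A0} = (k₁/k₂)^[k₂/(k₂−k₁)].
= (0.164/2.36)^(2.36/(2.36−0.164)) = (0.06949)^(1.075) = 0.05694.
C_{D,max} = 0.05694×2.71 = 0.154 kmol/m³.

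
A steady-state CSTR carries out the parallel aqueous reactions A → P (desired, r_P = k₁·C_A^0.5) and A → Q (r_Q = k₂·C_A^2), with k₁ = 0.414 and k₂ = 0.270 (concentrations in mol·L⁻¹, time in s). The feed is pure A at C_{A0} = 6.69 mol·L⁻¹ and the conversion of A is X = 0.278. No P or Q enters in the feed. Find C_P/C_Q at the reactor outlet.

0.144

Exit C_A = C_{A0}(1−X) = 6.69×0.722 = 4.830 mol·L⁻¹.
A CSTR operates uniformly at the exit composition, giving r_P = 0.9099 and r_Q = 6.299 (each k·C_A^n at C_A = 4.830).
Overall selectivity = C_P/C_Q = r_Pτ/(r_Qτ) = r_P/r_Q = 0.144.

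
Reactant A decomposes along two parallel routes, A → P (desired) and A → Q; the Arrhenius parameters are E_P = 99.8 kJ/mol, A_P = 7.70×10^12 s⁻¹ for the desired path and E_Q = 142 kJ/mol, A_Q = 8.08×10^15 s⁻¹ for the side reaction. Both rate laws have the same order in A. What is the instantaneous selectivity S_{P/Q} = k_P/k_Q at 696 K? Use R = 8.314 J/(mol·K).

Since both paths have the same order in A, the concentration cancels and S_{P/Q} = k_P/k_Q = (A_P/A_Q)·exp[(E_Q−E_P)/(RT)].
(E_Q−E_P)/(RT) = (142−99.8)×10³/(8.314×696) = 42200/5787 = 7.293.
k_P/k_Q = (7.70×10^12/8.08×10^15)·exp(7.293) = 9.530×10^-4 × 1470 = 1.40.
Since E_P < E_Q, lowering the temperature improves selectivity toward P.

1.40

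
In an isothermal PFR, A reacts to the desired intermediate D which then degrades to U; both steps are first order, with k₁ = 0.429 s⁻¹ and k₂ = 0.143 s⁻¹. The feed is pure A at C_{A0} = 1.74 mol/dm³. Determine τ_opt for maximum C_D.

3.84 s

For first-order series the maximum of C_D occurs at τ_opt = ln(k₂/k₁)/(k₂−k₁).
= ln(0.143/0.429)/(0.143−0.429) = ln(0.3333)/-0.2860 = -1.099/-0.2860 = 3.84 s.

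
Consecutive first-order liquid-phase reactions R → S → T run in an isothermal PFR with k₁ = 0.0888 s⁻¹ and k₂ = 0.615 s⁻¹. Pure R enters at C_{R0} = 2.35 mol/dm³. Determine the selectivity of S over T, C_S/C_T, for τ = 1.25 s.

2.26

The intermediate concentration in a first-order A→B→C sequence is C_S = k₁C_{R0}(e^(−k₁τ) − e^(−k₂τ))/(k₂−k₁).
e^(−k₁τ) = e^(−0.0888×1.25) = e^(−0.1110) = 0.8949; e^(−k₂τ) = e^(−0.7688) = 0.4636.
C_S = 0.0888×2.35/(0.615−0.0888) × (0.8949−0.4636) = 0.3966×0.4313 = 0.1711 mol/dm³.
C_R = C_{R0}e^(−k₁τ) = 2.103 mol/dm³, so C_T = C_{R0}−C_R−C_S = 0.07583 mol/dm³; C_S/C_T = 2.26.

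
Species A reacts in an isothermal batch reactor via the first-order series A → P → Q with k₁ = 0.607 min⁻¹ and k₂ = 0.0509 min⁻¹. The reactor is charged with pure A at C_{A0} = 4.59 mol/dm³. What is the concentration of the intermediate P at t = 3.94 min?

For first-order series with pure A initially, C_P(t) = k₁C_{A0}/(k₂−k₁)·(e^(−k₁t) − e^(−k₂t)).
e^(−k₁t) = e^(−0.607×3.94) = e^(−2.392) = 0.09149; e^(−k₂t) = e^(−0.2005) = 0.8183.
C_P = 0.607×4.59/(0.0509−0.607) × (0.09149−0.8183) = (-5.010)×(-0.7268) = 3.641 mol/dm³.

3.64 mol/dm³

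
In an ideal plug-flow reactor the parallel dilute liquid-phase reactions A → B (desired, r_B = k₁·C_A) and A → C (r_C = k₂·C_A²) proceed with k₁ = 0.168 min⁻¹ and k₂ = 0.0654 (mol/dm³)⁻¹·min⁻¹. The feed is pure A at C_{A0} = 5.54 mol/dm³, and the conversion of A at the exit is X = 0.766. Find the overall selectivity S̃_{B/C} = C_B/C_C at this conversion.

0.813

C_A = C_{A0}(1−X) = 1.296 mol/dm³.
Along a PFR/batch, dC_B/dC_A = −r_B/(r_B+r_C) = −k₁/(k₁+k₂·C_A).
Integrating from C_{A0} to C_A: C_B = (0.168/0.0654)·ln[(0.168+0.0654·5.54)/(0.168+0.0654·1.30)] = 2.569·ln(0.5303/0.2528) = 1.903 mol/dm³.
C_C = (C_{A0}−C_A)−C_B = 2.340 mol/dm³; S̃_{B/C} = 1.903/2.340 = 0.813.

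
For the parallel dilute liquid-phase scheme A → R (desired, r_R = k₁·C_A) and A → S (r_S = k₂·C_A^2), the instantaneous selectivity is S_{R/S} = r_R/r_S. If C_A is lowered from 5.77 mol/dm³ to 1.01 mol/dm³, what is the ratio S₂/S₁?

5.71

S_{R/S} = (k₁/k₂)·C_A⁻¹, so S₂/S₁ = (C_{A,2}/C_{A,1})⁻¹.
= 5.77/1.01 = 5.71.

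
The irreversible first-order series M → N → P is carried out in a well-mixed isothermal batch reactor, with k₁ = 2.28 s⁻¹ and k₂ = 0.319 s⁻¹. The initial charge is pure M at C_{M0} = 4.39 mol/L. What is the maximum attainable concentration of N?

3.19 mol/L

For a first-order series the maximum intermediate yield is C_{N,max}/C_{M0} = (k₁/k₂)^[k₂/(k₂−k₁)].
= (2.28/0.319)^(0.319/(0.319−2.28)) = (7.147)^(-0.1627) = 0.7262.
C_{N,max} = 0.7262×4.39 = 3.19 mol/L.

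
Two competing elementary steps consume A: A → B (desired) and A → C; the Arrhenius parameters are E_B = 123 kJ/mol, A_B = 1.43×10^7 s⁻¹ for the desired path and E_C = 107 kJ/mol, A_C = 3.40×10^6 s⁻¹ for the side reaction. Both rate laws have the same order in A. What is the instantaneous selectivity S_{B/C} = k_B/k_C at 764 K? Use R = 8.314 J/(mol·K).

0.339

With equal orders, S_{B/C} = k_B/k_C = (A_B/A_C)·exp[(E_C−E_B)/(RT)].
(E_C−E_B)/(RT) = (107−123)×10³/(8.314×764) = -16000/6352 = -2.519.
k_B/k_C = (1.43×10^7/3.40×10^6)·exp(-2.519) = 4.206 × 0.08055 = 0.339.
Since E_B > E_C, raising the temperature improves selectivity toward B.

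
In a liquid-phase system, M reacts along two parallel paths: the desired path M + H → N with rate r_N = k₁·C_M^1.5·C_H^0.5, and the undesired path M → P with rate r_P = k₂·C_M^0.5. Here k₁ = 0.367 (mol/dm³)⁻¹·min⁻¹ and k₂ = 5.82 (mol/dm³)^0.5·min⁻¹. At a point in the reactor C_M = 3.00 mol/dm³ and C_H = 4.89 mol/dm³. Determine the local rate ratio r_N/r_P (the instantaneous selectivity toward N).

S_{N/P} = r_N/r_P = (k₁·C_M^1.5·C_H^0.5)/(k₂·C_M^0.5) = (k₁/k₂)·C_M·C_H^0.5.
= (0.367×3.000^1.5×4.890^0.5) / (5.82×3.000^0.5) = 4.217/10.08 = 0.418.
Since the desired path is higher order in M, keeping C_M high (PFR or concentrated feed) favours N.

0.418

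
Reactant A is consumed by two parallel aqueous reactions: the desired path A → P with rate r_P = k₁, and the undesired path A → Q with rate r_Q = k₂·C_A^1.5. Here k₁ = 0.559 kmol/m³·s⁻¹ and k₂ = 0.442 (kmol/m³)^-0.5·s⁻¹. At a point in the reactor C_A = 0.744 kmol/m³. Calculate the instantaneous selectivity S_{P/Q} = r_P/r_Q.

S_{P/Q} = r_P/r_Q = (k₁)/(k₂·C_A^1.5) = (k₁/k₂)·C_A^-1.5.
= (0.559) / (0.442×0.7440^1.5) = 0.5590/0.2836 = 1.97.

1.97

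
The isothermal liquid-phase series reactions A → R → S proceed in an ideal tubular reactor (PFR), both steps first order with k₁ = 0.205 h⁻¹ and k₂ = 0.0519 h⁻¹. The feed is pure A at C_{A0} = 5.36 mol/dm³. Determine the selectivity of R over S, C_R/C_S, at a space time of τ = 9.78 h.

For first-order series with pure A initially, C_R(τ) = k₁C_{A0}/(k₂−k₁)·(e^(−k₁τ) − e^(−k₂τ)).
e^(−k₁τ) = e^(−0.205×9.78) = e^(−2.005) = 0.1347; e^(−k₂τ) = e^(−0.5076) = 0.6019.
C_R = 0.205×5.36/(0.0519−0.205) × (0.1347−0.6019) = (-7.177)×(-0.4673) = 3.354 mol/dm³.
C_A = C_{A0}e^(−k₁τ) = 0.7219 mol/dm³, so C_S = C_{A0}−C_A−C_R = 1.285 mol/dm³; C_R/C_S = 2.61.

2.61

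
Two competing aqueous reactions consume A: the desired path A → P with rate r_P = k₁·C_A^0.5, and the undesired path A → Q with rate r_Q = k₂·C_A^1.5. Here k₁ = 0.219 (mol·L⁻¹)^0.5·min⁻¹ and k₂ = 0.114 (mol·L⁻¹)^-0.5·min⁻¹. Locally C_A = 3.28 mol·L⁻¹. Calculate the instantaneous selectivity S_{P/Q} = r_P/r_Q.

0.586

S_{P/Q} = r_P/r_Q = (k₁·C_A^0.5)/(k₂·C_A^1.5) = (k₁/k₂)·C_A⁻¹.
= (0.219×3.280^0.5) / (0.114×3.280^1.5) = 0.3966/0.6772 = 0.586.
The undesired path is higher order in A, so low C_A (CSTR or dilute feed) favours P.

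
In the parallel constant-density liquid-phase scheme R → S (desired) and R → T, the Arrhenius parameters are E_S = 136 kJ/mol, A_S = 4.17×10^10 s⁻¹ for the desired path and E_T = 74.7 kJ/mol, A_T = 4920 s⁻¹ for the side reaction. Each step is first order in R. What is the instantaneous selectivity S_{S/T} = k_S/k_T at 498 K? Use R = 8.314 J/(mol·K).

k_S/k_T = (A_S/A_T)·exp[−(E_S−E_T)/(RT)] = (A_S/A_T)·exp[(E_T−E_S)/(RT)].
(E_T−E_S)/(RT) = (74.7−136)×10³/(8.314×498) = -61300/4140 = -14.81.
k_S/k_T = (4.17×10^10/4920)·exp(-14.81) = 8.476×10^6 × 3.716×10^-7 = 3.15.

3.15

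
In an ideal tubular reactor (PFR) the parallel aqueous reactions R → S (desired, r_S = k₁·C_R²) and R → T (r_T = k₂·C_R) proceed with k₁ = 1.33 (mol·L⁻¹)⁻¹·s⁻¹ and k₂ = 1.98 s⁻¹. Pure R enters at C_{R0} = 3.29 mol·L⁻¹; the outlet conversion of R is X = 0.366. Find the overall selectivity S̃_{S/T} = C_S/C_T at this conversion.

C_R = C_{R0}(1−X) = 2.086 mol·L⁻¹.
Along a PFR/batch, dC_T/dC_R = −r_T/(r_S+r_T) = −k₂/(k₂+k₁·C_R).
Integrating from C_{R0} to C_R: C_T = (1.98/1.33)·ln[(1.98+1.33·3.29)/(1.98+1.33·2.09)] = 1.489·ln(6.356/4.754) = 0.4322 mol·L⁻¹.
Then C_S = (C_{R0}−C_R) − C_T = 1.204 − 0.4322 = 0.7719 mol·L⁻¹.
S̃_{S/T} = C_S/C_T = 0.7719/0.4322 = 1.79.

1.79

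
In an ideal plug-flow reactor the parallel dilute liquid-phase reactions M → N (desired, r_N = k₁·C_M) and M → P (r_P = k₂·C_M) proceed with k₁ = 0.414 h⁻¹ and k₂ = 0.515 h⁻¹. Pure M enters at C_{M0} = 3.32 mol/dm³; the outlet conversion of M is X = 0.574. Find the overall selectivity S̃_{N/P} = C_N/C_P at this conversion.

0.804

C_M = C_{M0}(1−X) = 1.414 mol/dm³.
Both paths are first order in M, so the instantaneous fraction to N is constant: dC_N/d(−C_M) = k₁/(k₁+k₂) = 0.4456.
C_N = 0.4456·(C_{M0}−C_M) = 0.4456×1.906 = 0.849 mol/dm³.
C_P = (C_{M0}−C_M)−C_N = 1.056 mol/dm³; S̃_{N/P} = 0.8492/1.056 = 0.804.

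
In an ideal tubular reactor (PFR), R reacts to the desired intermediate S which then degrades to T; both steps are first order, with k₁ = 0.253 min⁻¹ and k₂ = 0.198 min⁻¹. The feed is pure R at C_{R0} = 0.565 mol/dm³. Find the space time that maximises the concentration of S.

4.46 min

For first-order series the maximum of C_S occurs at τ_opt = ln(k₂/k₁)/(k₂−k₁).
= ln(0.198/0.253)/(0.198−0.253) = ln(0.7826)/-0.05500 = -0.2451/-0.05500 = 4.46 min.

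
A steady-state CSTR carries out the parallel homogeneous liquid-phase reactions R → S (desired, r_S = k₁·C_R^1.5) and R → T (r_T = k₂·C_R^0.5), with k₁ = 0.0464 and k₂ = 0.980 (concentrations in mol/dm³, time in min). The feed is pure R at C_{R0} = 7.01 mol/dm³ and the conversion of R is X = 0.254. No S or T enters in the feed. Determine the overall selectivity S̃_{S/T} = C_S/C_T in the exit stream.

Exit C_R = C_{R0}(1−X) = 7.01×0.746 = 5.229 mol/dm³.
Rates in a CSTR are evaluated at the outlet concentration: r_S = 0.0464×5.229^1.5 = 0.5549, r_T = 0.980×5.229^0.5 = 2.241.
Overall selectivity = C_S/C_T = r_Sτ/(r_Tτ) = r_S/r_T = 0.248.

0.248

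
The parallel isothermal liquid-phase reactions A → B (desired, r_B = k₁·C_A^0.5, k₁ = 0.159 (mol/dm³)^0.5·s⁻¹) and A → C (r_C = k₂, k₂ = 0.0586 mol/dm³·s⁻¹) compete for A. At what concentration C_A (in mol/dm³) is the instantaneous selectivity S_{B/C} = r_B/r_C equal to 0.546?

0.0405 mol/dm³

S_{B/C} = (k₁/k₂)·C_A^0.5 ⇒ C_A = (S·k₂/k₁)^(2).
= (0.546×0.0586/0.159)^(2) = (0.2012)^(2) = 0.0405 mol/dm³.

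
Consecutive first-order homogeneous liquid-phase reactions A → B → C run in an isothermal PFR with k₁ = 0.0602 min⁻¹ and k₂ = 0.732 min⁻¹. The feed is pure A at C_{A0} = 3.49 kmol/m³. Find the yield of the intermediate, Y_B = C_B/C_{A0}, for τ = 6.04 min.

0.0612

For first-order series with pure A initially, C_B(τ) = k₁C_{A0}/(k₂−k₁)·(e^(−k₁τ) − e^(−k₂τ)).
e^(−k₁τ) = e^(−0.0602×6.04) = e^(−0.3636) = 0.6952; e^(−k₂τ) = e^(−4.421) = 0.01202.
C_B = 0.0602×3.49/(0.732−0.0602) × (0.6952−0.01202) = 0.3127×0.6831 = 0.2136 kmol/m³.
Y_B = C_B/C_{A0} = 0.2136/3.49 = 0.0612.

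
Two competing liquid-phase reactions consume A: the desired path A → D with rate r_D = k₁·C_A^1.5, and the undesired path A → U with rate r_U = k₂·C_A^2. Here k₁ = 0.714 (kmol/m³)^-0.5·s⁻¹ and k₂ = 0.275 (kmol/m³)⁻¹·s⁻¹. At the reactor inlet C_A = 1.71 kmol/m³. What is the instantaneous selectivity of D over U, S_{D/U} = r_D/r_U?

1.99

S_{D/U} = r_D/r_U = (k₁·C_A^1.5)/(k₂·C_A^2) = (k₁/k₂)·C_A^-0.5.
= (0.714×1.710^1.5) / (0.275×1.710^2) = 1.597/0.8041 = 1.99.
The undesired path is higher order in A, so low C_A (CSTR or dilute feed) favours D.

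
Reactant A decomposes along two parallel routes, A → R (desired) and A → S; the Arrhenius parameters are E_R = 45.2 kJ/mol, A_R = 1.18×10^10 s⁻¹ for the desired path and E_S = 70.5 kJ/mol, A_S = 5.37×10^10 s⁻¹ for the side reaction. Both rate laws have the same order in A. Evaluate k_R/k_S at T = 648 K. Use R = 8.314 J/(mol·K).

24.1

Since both paths have the same order in A, the concentration cancels and S_{R/S} = k_R/k_S = (A_R/A_S)·exp[(E_S−E_R)/(RT)].
(E_S−E_R)/(RT) = (70.5−45.2)×10³/(8.314×648) = 25300/5387 = 4.696.
k_R/k_S = (1.18×10^10/5.37×10^10)·exp(4.696) = 0.2197 × 109.5 = 24.1.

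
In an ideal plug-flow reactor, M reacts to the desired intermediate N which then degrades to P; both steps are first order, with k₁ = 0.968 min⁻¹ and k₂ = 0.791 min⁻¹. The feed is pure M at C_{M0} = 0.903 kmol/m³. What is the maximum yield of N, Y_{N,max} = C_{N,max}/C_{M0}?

0.406

For a first-order series the maximum intermediate yield is C_{N,max}/C_{M0} = (k₁/k₂)^[k₂/(k₂−k₁)].
= (0.968/0.791)^(0.791/(0.791−0.968)) = (1.224)^(-4.469) = 0.4056.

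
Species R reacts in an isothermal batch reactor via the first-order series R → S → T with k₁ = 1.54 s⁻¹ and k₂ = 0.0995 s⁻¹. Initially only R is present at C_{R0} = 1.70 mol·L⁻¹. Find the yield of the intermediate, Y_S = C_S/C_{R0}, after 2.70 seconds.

0.800

For first-order series with pure R initially, C_S(t) = k₁C_{R0}/(k₂−k₁)·(e^(−k₁t) − e^(−k₂t)).
e^(−k₁t) = e^(−1.54×2.70) = e^(−4.158) = 0.01564; e^(−k₂t) = e^(−0.2687) = 0.7644.
C_S = 1.54×1.70/(0.0995−1.54) × (0.01564−0.7644) = (-1.817)×(-0.7488) = 1.361 mol·L⁻¹.
Y_S = C_S/C_{R0} = 1.361/1.70 = 0.800.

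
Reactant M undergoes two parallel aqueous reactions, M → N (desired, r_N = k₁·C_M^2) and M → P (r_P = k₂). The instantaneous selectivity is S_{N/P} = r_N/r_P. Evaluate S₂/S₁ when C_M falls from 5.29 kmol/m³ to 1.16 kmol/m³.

0.0481

S_{N/P} = (k₁/k₂)·C_M^2, so S₂/S₁ = (C_{M,2}/C_{M,1})^2.
= (1.16/5.29)^2 = (0.2193)^2 = 0.0481.
Selectivity toward N falls as C_M falls — high-concentration operation is favoured.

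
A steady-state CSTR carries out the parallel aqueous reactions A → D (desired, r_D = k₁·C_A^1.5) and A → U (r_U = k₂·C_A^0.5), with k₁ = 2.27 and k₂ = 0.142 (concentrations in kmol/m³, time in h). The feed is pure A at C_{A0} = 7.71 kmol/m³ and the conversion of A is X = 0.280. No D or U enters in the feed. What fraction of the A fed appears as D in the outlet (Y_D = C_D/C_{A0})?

0.277

Exit C_A = C_{A0}(1−X) = 7.71×0.720 = 5.551 kmol/m³.
In a CSTR the entire volume is at exit conditions, so r_D = 2.27×5.551^1.5 = 29.69 and r_U = 0.142×5.551^0.5 = 0.3346.
Fraction of consumed A going to D: r_D/(r_D+r_U) = 0.9889.
C_D = 0.9889·C_{A0}·X = 0.9889×7.71×0.280 = 2.13 kmol/m³; Y_D = C_D/C_{A0} = 0.277.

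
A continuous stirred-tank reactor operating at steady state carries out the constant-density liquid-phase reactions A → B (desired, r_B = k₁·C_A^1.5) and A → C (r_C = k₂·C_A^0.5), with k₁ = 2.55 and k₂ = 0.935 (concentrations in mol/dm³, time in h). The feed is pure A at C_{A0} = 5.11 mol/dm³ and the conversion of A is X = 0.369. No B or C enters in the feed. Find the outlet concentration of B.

1.69 mol/dm³

Exit C_A = C_{A0}(1−X) = 5.11×0.631 = 3.224 mol/dm³.
In a CSTR the entire volume is at exit conditions, so r_B = 2.55×3.224^1.5 = 14.76 and r_C = 0.935×3.224^0.5 = 1.679.
Fraction of consumed A going to B: r_B/(r_B+r_C) = 0.8979.
C_B = 0.8979·C_{A0}·X = 0.8979×5.11×0.369 = 1.69 mol/dm³.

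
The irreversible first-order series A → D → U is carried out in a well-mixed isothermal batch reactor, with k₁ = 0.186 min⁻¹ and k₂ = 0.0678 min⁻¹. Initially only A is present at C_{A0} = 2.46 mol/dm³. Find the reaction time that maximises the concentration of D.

8.54 min

Setting dC_D/dt = 0 gives t_opt = ln(k₂/k₁)/(k₂−k₁).
= ln(0.0678/0.186)/(0.0678−0.186) = ln(0.3645)/-0.1182 = -1.009/-0.1182 = 8.54 min.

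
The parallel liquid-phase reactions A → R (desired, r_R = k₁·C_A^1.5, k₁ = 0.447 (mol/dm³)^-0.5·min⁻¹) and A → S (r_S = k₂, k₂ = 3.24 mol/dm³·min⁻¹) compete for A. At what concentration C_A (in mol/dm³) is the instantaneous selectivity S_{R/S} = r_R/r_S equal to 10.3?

S_{R/S} = (k₁/k₂)·C_A^1.5 ⇒ C_A = (S·k₂/k₁)^(1/1.5).
= (10.3×3.24/0.447)^(0.6667) = (74.66)^(0.6667) = 17.7 mol/dm³.

17.7 mol/dm³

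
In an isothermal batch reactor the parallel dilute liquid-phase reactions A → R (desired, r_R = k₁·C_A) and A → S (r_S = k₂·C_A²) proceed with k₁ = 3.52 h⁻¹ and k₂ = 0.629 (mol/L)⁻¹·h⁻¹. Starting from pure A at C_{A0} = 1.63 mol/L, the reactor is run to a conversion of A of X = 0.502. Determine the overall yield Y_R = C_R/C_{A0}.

C_A = C_{A0}(1−X) = 0.8117 mol/L.
Along a PFR/batch, dC_R/dC_A = −r_R/(r_R+r_S) = −k₁/(k₁+k₂·C_A).
Integrating from C_{A0} to C_A: C_R = (3.52/0.629)·ln[(3.52+0.629·1.63)/(3.52+0.629·0.812)] = 5.596·ln(4.545/4.031) = 0.6725 mol/L.
Y_R = C_R/C_{A0} = 0.6725/1.63 = 0.413.

0.413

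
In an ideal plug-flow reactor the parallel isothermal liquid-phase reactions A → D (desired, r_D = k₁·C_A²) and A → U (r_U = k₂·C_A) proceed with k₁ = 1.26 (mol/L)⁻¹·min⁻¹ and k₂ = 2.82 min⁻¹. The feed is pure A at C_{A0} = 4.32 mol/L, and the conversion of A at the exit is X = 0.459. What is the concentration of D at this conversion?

C_A = C_{A0}(1−X) = 2.337 mol/L.
Along a PFR/batch, dC_U/dC_A = −r_U/(r_D+r_U) = −k₂/(k₂+k₁·C_A).
Integrating from C_{A0} to C_A: C_U = (2.82/1.26)·ln[(2.82+1.26·4.32)/(2.82+1.26·2.34)] = 2.238·ln(8.263/5.765) = 0.8058 mol/L.
Then C_D = (C_{A0}−C_A) − C_U = 1.983 − 0.8058 = 1.177 mol/L.

1.18 mol/L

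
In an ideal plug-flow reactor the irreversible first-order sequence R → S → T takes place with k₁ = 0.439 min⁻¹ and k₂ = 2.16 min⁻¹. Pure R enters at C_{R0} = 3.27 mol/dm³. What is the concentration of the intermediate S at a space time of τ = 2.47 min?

0.278 mol/dm³

The intermediate concentration in a first-order A→B→C sequence is C_S = k₁C_{R0}(e^(−k₁τ) − e^(−k₂τ))/(k₂−k₁).
e^(−k₁τ) = e^(−0.439×2.47) = e^(−1.084) = 0.3381; e^(−k₂τ) = e^(−5.335) = 0.004819.
C_S = 0.439×3.27/(2.16−0.439) × (0.3381−0.004819) = 0.8341×0.3333 = 0.2780 mol/dm³.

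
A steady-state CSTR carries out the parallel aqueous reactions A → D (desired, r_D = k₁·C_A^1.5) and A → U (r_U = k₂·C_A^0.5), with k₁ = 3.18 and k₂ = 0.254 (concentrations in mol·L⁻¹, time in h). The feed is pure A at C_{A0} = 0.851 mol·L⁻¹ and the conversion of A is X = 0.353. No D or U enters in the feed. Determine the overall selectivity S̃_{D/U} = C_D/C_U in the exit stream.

Exit C_A = C_{A0}(1−X) = 0.851×0.647 = 0.5506 mol·L⁻¹.
In a CSTR the entire volume is at exit conditions, so r_D = 3.18×0.5506^1.5 = 1.299 and r_U = 0.254×0.5506^0.5 = 0.1885.
Overall selectivity = C_D/C_U = r_Dτ/(r_Uτ) = r_D/r_U = 6.89.

6.89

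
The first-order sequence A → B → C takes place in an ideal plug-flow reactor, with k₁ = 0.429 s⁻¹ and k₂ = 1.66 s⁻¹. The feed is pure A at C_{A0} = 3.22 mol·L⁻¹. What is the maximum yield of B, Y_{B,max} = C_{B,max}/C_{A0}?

0.161

Evaluating C_B at τ_opt = ln(k₂/k₁)/(k₂−k₁) gives C_{B,max}/C_{A0} = (k₁/k₂)^[k₂/(k₂−k₁)].
= (0.429/1.66)^(1.66/(1.66−0.429)) = (0.2584)^(1.348) = 0.1613.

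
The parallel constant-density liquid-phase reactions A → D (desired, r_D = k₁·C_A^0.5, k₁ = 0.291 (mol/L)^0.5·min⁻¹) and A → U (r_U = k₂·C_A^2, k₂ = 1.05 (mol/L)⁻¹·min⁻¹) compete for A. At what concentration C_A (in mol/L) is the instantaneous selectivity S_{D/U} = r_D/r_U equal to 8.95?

0.0986 mol/L

S_{D/U} = (k₁/k₂)·C_A^-1.5 ⇒ C_A = (S·k₂/k₁)^(1/(-1.5)).
= (8.95×1.05/0.291)^(-0.6667) = (32.29)^(-0.6667) = 0.0986 mol/L.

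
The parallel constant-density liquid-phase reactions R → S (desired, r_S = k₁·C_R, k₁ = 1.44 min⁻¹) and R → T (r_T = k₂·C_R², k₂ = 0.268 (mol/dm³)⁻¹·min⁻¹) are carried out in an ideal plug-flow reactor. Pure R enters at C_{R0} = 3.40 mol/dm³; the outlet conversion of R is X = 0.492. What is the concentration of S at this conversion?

1.14 mol/dm³

C_R = C_{R0}(1−X) = 1.727 mol/dm³.
Along a PFR/batch, dC_S/dC_R = −r_S/(r_S+r_T) = −k₁/(k₁+k₂·C_R).
Integrating from C_{R0} to C_R: C_S = (1.44/0.268)·ln[(1.44+0.268·3.40)/(1.44+0.268·1.73)] = 5.373·ln(2.351/1.903) = 1.137 mol/dm³.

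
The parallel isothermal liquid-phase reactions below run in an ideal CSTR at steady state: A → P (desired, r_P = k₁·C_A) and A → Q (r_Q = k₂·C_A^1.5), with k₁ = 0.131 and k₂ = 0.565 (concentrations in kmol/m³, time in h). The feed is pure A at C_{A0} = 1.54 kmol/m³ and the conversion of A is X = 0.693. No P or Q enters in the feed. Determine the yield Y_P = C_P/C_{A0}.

Exit C_A = C_{A0}(1−X) = 1.54×0.307 = 0.4728 kmol/m³.
Rates in a CSTR are evaluated at the outlet concentration: r_P = 0.131×0.4728 = 0.06193, r_Q = 0.565×0.4728^1.5 = 0.1837.
Fraction of consumed A going to P: r_P/(r_P+r_Q) = 0.2522.
C_P = 0.2522·C_{A0}·X = 0.2522×1.54×0.693 = 0.269 kmol/m³; Y_P = C_P/C_{A0} = 0.175.

0.175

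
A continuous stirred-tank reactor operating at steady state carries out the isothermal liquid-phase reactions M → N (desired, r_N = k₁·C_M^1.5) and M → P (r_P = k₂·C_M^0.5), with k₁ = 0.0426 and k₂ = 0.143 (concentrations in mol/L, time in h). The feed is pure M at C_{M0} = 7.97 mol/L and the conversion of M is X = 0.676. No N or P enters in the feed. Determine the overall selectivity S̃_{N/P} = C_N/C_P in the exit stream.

Exit C_M = C_{M0}(1−X) = 7.97×0.324 = 2.582 mol/L.
In a CSTR the entire volume is at exit conditions, so r_N = 0.0426×2.582^1.5 = 0.1768 and r_P = 0.143×2.582^0.5 = 0.2298.
Overall selectivity = C_N/C_P = r_Nτ/(r_Pτ) = r_N/r_P = 0.769.

0.769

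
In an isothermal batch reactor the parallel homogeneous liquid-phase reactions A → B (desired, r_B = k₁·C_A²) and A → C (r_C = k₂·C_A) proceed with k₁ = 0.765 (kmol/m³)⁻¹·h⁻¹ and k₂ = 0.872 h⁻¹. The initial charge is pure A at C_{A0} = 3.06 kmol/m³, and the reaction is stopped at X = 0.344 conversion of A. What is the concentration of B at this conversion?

0.724 kmol/m³

C_A = C_{A0}(1−X) = 2.007 kmol/m³.
Along a PFR/batch, dC_C/dC_A = −r_C/(r_B+r_C) = −k₂/(k₂+k₁·C_A).
Integrating from C_{A0} to C_A: C_C = (0.872/0.765)·ln[(0.872+0.765·3.06)/(0.872+0.765·2.01)] = 1.140·ln(3.213/2.408) = 0.3289 kmol/m³.
Then C_B = (C_{A0}−C_A) − C_C = 1.053 − 0.3289 = 0.7238 kmol/m³.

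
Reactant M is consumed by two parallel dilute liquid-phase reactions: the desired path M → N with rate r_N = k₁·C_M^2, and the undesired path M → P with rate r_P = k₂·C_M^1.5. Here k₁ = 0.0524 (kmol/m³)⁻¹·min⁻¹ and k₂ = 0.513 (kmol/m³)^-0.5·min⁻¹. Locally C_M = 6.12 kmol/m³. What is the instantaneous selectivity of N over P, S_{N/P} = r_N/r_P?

0.253

S_{N/P} = r_N/r_P = (k₁·C_M^2)/(k₂·C_M^1.5) = (k₁/k₂)·C_M^0.5.
= (0.0524×6.120^2) / (0.513×6.120^1.5) = 1.963/7.767 = 0.253.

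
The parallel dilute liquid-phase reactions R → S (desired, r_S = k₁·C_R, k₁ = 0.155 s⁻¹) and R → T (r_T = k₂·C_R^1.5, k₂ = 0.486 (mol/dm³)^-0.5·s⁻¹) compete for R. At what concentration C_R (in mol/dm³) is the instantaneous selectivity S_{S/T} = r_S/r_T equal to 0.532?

0.359 mol/dm³

S_{S/T} = (k₁/k₂)·C_R^-0.5 ⇒ C_R = (S·k₂/k₁)^(-2).
= (0.532×0.486/0.155)^(-2) = (1.668)^(-2) = 0.359 mol/dm³.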